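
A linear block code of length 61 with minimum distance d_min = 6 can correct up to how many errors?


Correction capability = floor((d-1)/2) = floor((6-1)/2) = 2

2 errors


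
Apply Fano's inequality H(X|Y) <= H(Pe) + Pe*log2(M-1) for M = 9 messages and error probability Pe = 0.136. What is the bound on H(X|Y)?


H(Pe) = -Pe*log2(Pe) - (1-Pe)*log2(1-Pe) = -0.136*log2(0.136) - 0.864*log2(0.864) = 0.391452 + 0.182215 = 0.5737. Pe*log2(M-1) = 0.136*log2(8) = 0.408000. Bound = H(Pe) + Pe*log2(M-1) = 0.391452 + 0.182215 + 0.408000 = 0.9817

0.9817 bits


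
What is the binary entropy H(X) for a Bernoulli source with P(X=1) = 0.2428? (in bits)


H = -p*log2(p) - (1-p)*log2(1-p). -0.2428*log2(0.2428) = 0.495836; -0.7572*log2(0.7572) = 0.303829. H = 0.495836 + 0.303829 = 0.7997

0.7997 bits


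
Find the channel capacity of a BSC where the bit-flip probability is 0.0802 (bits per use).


H(p) = -p*log2(p) - (1-p)*log2(1-p) = -0.0802*log2(0.0802) - 0.9198*log2(0.9198) = 0.291948 + 0.110935 = 0.4029. C = 1 - H(p) = 1 - 0.4029 = 0.5971

0.5971 bits


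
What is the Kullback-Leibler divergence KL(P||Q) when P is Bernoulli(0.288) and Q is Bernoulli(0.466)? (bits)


KL = p*log2(p/q) + (1-p)*log2((1-p)/(1-q)) = 0.288*log2(0.288/0.466) + 0.712*log2(0.712/0.534) = 0.0956

0.0956 bits


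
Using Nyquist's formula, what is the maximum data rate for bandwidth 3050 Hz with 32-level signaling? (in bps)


Rate = 2 * B * log2(M) = 2 * 3050 * 5.0 = 30500.0

30500.0 bps


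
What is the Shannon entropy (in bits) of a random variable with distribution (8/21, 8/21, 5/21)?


H = -sum(p_i * log2(p_i)). Terms: -(8/21)*log2(8/21) = 0.530407; -(8/21)*log2(8/21) = 0.530407; -(5/21)*log2(5/21) = 0.492950. H = 0.530407 + 0.530407 + 0.492950 = 1.5538

1.5538 bits


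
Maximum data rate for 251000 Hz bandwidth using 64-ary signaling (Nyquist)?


Rate = 2 * B * log2(M) = 2 * 251000 * 6.0 = 3012000.0

3012000.0 bps


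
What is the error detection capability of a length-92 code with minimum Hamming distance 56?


Detection capability = d_min - 1 = 56 - 1 = 55

55 errors


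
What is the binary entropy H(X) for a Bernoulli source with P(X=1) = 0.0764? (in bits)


H = -p*log2(p) - (1-p)*log2(1-p). -0.0764*log2(0.0764) = 0.283466; -0.9236*log2(0.9236) = 0.105900. H = 0.283466 + 0.105900 = 0.3894

0.3894 bits


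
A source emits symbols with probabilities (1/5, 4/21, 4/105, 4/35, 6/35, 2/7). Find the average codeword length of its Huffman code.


Huffman construction (repeatedly merge the two least-probable nodes; each merge adds 1 bit to every symbol beneath it): 4/105 + 4/35 = 16/105; 16/105 + 6/35 = 34/105; 4/21 + 1/5 = 41/105; 2/7 + 34/105 = 64/105; 41/105 + 64/105 = 1. Resulting codeword lengths (in the order the probabilities were given): (2, 2, 4, 4, 3, 2). L_avg = sum(p_i * l_i) = 1/5*2 + 4/21*2 + 4/105*4 + 4/35*4 + 6/35*3 + 2/7*2 = 52/21 = 2.4762

2.4762 bits


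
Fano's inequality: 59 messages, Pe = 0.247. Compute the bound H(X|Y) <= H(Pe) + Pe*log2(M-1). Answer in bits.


H(Pe) = -Pe*log2(Pe) - (1-Pe)*log2(1-Pe) = -0.247*log2(0.247) - 0.753*log2(0.753) = 0.498302 + 0.308187 = 0.8065. Pe*log2(M-1) = 0.247*log2(58) = 1.446921. Bound = H(Pe) + Pe*log2(M-1) = 0.498302 + 0.308187 + 1.446921 = 2.2534

2.2534 bits


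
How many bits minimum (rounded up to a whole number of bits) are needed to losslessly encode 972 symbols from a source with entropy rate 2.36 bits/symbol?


Minimum bits >= n * H = 972 * 2.36 = 2293.92, rounded up to a whole number of bits = 2294

2294 bits


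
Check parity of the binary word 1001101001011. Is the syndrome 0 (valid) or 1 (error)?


Syndrome = XOR of all bits = 1 XOR 0 XOR 0 XOR 1 XOR 1 XOR 0 XOR 1 XOR 0 XOR 0 XOR 1 XOR 0 XOR 1 XOR 1 = 1

1


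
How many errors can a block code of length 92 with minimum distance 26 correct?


Correction capability = floor((d-1)/2) = floor((26-1)/2) = 12

12 errors


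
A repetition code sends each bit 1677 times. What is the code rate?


Rate = k/n = 1/1677

1/1677


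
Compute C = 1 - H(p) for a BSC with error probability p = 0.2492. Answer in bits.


H(p) = -p*log2(p) - (1-p)*log2(1-p) = -0.2492*log2(0.2492) - 0.7508*log2(0.7508) = 0.499552 + 0.310455 = 0.81. C = 1 - H(p) = 1 - 0.81 = 0.19

0.19 bits


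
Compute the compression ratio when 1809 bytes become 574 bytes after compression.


Ratio = original / compressed = 1809 / 574 = 3.1516

3.1516


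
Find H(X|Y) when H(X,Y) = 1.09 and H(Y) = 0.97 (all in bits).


H(X|Y) = H(X,Y) - H(Y) = 1.09 - 0.97 = 0.12

0.12 bits


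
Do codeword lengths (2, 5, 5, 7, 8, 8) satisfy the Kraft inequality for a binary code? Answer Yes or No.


Kraft sum = sum(2^(-l_i)) = 0.3281, need <= 1. Result: satisfied (a binary prefix-free code with these lengths exists)

Yes


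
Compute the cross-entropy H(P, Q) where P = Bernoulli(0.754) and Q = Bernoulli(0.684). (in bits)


H(P,Q) = -p*log2(q) - (1-p)*log2(1-q). -0.754*log2(0.684) = 0.413141; -0.246*log2(0.316) = 0.408853. H(P,Q) = 0.413141 + 0.408853 = 0.822

0.822 bits


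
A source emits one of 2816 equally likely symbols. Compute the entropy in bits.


H = log2(n) = log2(2816) = 11.4594

11.4594 bits


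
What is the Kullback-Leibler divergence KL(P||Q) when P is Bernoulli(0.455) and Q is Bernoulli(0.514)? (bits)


KL = p*log2(p/q) + (1-p)*log2((1-p)/(1-q)) = 0.455*log2(0.455/0.514) + 0.545*log2(0.545/0.486) = 0.0101

0.0101 bits


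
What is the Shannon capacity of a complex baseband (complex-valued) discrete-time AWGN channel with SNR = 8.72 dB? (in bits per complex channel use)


SNR_linear = 10^(8.72/10) = 7.4473; C = log2(1 + SNR_linear) = log2(1 + 7.4473) = 3.0785

3.0785 bits/channel use


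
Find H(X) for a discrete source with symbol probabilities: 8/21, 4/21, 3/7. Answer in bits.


H = -sum(p_i * log2(p_i)). Terms: -(8/21)*log2(8/21) = 0.530407; -(4/21)*log2(4/21) = 0.455680; -(3/7)*log2(3/7) = 0.523882. H = 0.530407 + 0.455680 + 0.523882 = 1.51

1.51 bits


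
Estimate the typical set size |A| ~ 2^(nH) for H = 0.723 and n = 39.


log2|A_typical| = nH = 39 * 0.723 = 28.197, so |A_typical| ~ 2^28.197 = 3.077e+08

3.077e+08


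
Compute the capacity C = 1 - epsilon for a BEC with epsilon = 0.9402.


C = 1 - epsilon = 1 - 0.9402 = 0.0598

0.0598 bits


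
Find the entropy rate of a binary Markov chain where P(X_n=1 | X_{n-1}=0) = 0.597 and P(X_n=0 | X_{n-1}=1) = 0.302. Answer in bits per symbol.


Stationary distribution: pi_0 = p10/(p01+p10) = 0.3359, pi_1 = 0.6641. Entropy rate H' = pi_0*H(p01) + pi_1*H(p10) = 0.3359*0.9727 + 0.6641*0.8837 = 0.9136

0.9136 bits/symbol


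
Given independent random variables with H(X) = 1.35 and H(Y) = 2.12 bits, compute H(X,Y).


For independent variables, H(X,Y) = H(X) + H(Y) = 1.35 + 2.12 = 3.47

3.47 bits


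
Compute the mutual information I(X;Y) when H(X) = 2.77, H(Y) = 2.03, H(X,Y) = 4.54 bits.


I(X;Y) = H(X) + H(Y) - H(X,Y) = 2.77 + 2.03 - 4.54 = 0.26

0.26 bits


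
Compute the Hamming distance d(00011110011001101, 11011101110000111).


Count differing positions: ^ ^ . . . . ^ ^ ^ . ^ . . ^ . ^ . = 8 differences

8


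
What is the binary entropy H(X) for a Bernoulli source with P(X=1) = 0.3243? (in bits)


H = -p*log2(p) - (1-p)*log2(1-p). -0.3243*log2(0.3243) = 0.526857; -0.6757*log2(0.6757) = 0.382139. H = 0.526857 + 0.382139 = 0.909

0.909 bits


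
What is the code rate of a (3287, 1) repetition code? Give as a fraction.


Rate = k/n = 1/3287

1/3287


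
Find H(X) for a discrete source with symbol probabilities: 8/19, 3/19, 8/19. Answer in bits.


H = -sum(p_i * log2(p_i)). Terms: -(8/19)*log2(8/19) = 0.525443; -(3/19)*log2(3/19) = 0.420468; -(8/19)*log2(8/19) = 0.525443. H = 0.525443 + 0.420468 + 0.525443 = 1.4714

1.4714 bits


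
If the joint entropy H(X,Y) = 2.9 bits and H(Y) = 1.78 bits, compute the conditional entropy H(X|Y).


H(X|Y) = H(X,Y) - H(Y) = 2.9 - 1.78 = 1.12

1.12 bits


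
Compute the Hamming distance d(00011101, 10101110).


Count differing positions: ^ . ^ ^ . . ^ ^ = 5 differences

5


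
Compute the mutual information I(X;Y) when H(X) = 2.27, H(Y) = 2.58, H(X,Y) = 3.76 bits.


I(X;Y) = H(X) + H(Y) - H(X,Y) = 2.27 + 2.58 - 3.76 = 1.09

1.09 bits


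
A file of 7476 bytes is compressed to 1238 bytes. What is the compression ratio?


Ratio = original / compressed = 7476 / 1238 = 6.0388

6.0388


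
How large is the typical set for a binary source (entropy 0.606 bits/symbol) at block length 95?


log2|A_typical| = nH = 95 * 0.606 = 57.57, so |A_typical| ~ 2^57.57 = 2.139e+17

2.139e+17


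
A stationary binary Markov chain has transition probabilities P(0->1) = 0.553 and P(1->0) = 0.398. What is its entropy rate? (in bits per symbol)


Stationary distribution: pi_0 = p10/(p01+p10) = 0.4185, pi_1 = 0.5815. Entropy rate H' = pi_0*H(p01) + pi_1*H(p10) = 0.4185*0.9919 + 0.5815*0.9698 = 0.979

0.979 bits/symbol


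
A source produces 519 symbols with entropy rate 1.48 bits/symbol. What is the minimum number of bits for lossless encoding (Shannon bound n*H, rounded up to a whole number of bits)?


Minimum bits >= n * H = 519 * 1.48 = 768.12, rounded up to a whole number of bits = 769

769 bits


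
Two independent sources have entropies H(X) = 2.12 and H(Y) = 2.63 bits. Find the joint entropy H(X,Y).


For independent variables, H(X,Y) = H(X) + H(Y) = 2.12 + 2.63 = 4.75

4.75 bits


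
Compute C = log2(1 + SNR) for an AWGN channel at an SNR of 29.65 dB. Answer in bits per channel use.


SNR_linear = 10^(29.65/10) = 922.5714; C = log2(1 + SNR_linear) = log2(1 + 922.5714) = 9.8511

9.8511 bits/channel use


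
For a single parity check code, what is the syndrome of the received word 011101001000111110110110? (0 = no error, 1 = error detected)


Syndrome = XOR of all bits = 0 XOR 1 XOR 1 XOR 1 XOR 0 XOR 1 XOR 0 XOR 0 XOR 1 XOR 0 XOR 0 XOR 0 XOR 1 XOR 1 XOR 1 XOR 1 XOR 1 XOR 0 XOR 1 XOR 1 XOR 0 XOR 1 XOR 1 XOR 0 = 0

0


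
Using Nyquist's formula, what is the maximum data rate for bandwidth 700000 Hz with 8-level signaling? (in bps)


Rate = 2 * B * log2(M) = 2 * 700000 * 3.0 = 4200000.0

4200000.0 bps


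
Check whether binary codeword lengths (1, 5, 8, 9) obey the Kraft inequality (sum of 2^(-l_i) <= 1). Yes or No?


Kraft sum = sum(2^(-l_i)) = 0.5371, need <= 1. Result: satisfied (a binary prefix-free code with these lengths exists)

Yes


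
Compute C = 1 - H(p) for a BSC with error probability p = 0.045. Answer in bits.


H(p) = -p*log2(p) - (1-p)*log2(1-p) = -0.045*log2(0.045) - 0.955*log2(0.955) = 0.201327 + 0.063438 = 0.2648. C = 1 - H(p) = 1 - 0.2648 = 0.7352

0.7352 bits


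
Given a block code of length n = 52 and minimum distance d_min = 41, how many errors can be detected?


Detection capability = d_min - 1 = 41 - 1 = 40

40 errors


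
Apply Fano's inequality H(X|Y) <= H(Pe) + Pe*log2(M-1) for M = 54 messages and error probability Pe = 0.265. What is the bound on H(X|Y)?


H(Pe) = -Pe*log2(Pe) - (1-Pe)*log2(1-Pe) = -0.265*log2(0.265) - 0.735*log2(0.735) = 0.507723 + 0.326475 = 0.8342. Pe*log2(M-1) = 0.265*log2(53) = 1.517899. Bound = H(Pe) + Pe*log2(M-1) = 0.507723 + 0.326475 + 1.517899 = 2.3521

2.3521 bits


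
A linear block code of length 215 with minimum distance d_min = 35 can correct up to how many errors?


Correction capability = floor((d-1)/2) = floor((35-1)/2) = 17

17 errors


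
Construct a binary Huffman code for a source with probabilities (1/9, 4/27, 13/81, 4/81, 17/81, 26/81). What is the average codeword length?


Huffman construction (repeatedly merge the two least-probable nodes; each merge adds 1 bit to every symbol beneath it): 4/81 + 1/9 = 13/81; 4/27 + 13/81 = 25/81; 13/81 + 17/81 = 10/27; 25/81 + 26/81 = 17/27; 10/27 + 17/27 = 1. Resulting codeword lengths (in the order the probabilities were given): (3, 3, 3, 3, 2, 2). L_avg = sum(p_i * l_i) = 1/9*3 + 4/27*3 + 13/81*3 + 4/81*3 + 17/81*2 + 26/81*2 = 200/81 = 2.4691

2.4691 bits


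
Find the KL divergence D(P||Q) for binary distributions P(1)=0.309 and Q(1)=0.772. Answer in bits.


KL = p*log2(p/q) + (1-p)*log2((1-p)/(1-q)) = 0.309*log2(0.309/0.772) + 0.691*log2(0.691/0.228) = 0.6972

0.6972 bits


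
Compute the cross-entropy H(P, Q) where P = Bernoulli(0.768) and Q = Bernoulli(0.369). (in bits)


H(P,Q) = -p*log2(q) - (1-p)*log2(1-q). -0.768*log2(0.369) = 1.104620; -0.232*log2(0.631) = 0.154115. H(P,Q) = 1.104620 + 0.154115 = 1.2587

1.2587 bits


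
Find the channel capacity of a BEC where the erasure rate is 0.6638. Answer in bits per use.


C = 1 - epsilon = 1 - 0.6638 = 0.3362

0.3362 bits


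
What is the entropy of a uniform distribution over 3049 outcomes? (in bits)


H = log2(n) = log2(3049) = 11.5741

11.5741 bits


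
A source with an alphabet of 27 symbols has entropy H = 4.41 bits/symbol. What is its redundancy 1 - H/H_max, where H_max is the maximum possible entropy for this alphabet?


H_max = log2(K) = log2(27) = 4.7549 bits/symbol. Redundancy = 1 - H/H_max = 1 - 4.41/4.7549 = 1 - 0.9275 = 0.0725

0.0725


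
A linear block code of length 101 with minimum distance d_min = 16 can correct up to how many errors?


Correction capability = floor((d-1)/2) = floor((16-1)/2) = 7

7 errors


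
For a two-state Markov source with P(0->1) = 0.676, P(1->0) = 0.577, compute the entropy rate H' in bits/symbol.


Stationary distribution: pi_0 = p10/(p01+p10) = 0.4605, pi_1 = 0.5395. Entropy rate H' = pi_0*H(p01) + pi_1*H(p10) = 0.4605*0.9087 + 0.5395*0.9828 = 0.9487

0.9487 bits/symbol


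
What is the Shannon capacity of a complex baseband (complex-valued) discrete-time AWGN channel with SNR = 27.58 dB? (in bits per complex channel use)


SNR_linear = 10^(27.58/10) = 572.796; C = log2(1 + SNR_linear) = log2(1 + 572.796) = 9.1644

9.1644 bits/channel use


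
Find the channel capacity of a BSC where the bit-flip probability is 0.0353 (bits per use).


H(p) = -p*log2(p) - (1-p)*log2(1-p) = -0.0353*log2(0.0353) - 0.9647*log2(0.9647) = 0.170294 + 0.050018 = 0.2203. C = 1 - H(p) = 1 - 0.2203 = 0.7797

0.7797 bits


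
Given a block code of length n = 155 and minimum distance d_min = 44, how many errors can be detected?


Detection capability = d_min - 1 = 44 - 1 = 43

43 errors


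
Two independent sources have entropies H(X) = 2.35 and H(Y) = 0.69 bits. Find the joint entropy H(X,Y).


For independent variables, H(X,Y) = H(X) + H(Y) = 2.35 + 0.69 = 3.04

3.04 bits


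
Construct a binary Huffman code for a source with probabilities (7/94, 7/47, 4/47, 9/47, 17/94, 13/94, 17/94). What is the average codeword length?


Huffman construction (repeatedly merge the two least-probable nodes; each merge adds 1 bit to every symbol beneath it): 7/94 + 4/47 = 15/94; 13/94 + 7/47 = 27/94; 15/94 + 17/94 = 16/47; 17/94 + 9/47 = 35/94; 27/94 + 16/47 = 59/94; 35/94 + 59/94 = 1. Resulting codeword lengths (in the order the probabilities were given): (4, 3, 4, 2, 3, 3, 2). L_avg = sum(p_i * l_i) = 7/94*4 + 7/47*3 + 4/47*4 + 9/47*2 + 17/94*3 + 13/94*3 + 17/94*2 = 131/47 = 2.7872

2.7872 bits


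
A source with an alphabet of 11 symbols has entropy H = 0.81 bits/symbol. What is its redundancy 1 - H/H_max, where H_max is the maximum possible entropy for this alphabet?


H_max = log2(K) = log2(11) = 3.4594 bits/symbol. Redundancy = 1 - H/H_max = 1 - 0.81/3.4594 = 1 - 0.2341 = 0.7659

0.7659


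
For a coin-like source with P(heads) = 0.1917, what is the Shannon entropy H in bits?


H = -p*log2(p) - (1-p)*log2(1-p). -0.1917*log2(0.1917) = 0.456836; -0.8083*log2(0.8083) = 0.248178. H = 0.456836 + 0.248178 = 0.705

0.705 bits


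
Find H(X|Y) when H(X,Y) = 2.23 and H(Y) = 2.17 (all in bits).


H(X|Y) = H(X,Y) - H(Y) = 2.23 - 2.17 = 0.06

0.06 bits


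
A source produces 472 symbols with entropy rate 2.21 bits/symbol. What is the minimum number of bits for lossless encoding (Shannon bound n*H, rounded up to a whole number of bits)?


Minimum bits >= n * H = 472 * 2.21 = 1043.12, rounded up to a whole number of bits = 1044

1044 bits


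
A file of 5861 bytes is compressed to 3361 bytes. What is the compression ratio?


Ratio = original / compressed = 5861 / 3361 = 1.7438

1.7438


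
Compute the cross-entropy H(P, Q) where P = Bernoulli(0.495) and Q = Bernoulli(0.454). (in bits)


H(P,Q) = -p*log2(q) - (1-p)*log2(1-q). -0.495*log2(0.454) = 0.563922; -0.505*log2(0.546) = 0.440879. H(P,Q) = 0.563922 + 0.440879 = 1.0048

1.0048 bits


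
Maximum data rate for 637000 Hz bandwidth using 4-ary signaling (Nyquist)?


Rate = 2 * B * log2(M) = 2 * 637000 * 2.0 = 2548000.0

2548000.0 bps


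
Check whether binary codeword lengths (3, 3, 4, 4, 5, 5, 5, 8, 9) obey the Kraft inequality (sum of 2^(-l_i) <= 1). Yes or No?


Kraft sum = sum(2^(-l_i)) = 0.4746, need <= 1. Result: satisfied (a binary prefix-free code with these lengths exists)

Yes


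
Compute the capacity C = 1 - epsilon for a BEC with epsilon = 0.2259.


C = 1 - epsilon = 1 - 0.2259 = 0.7741

0.7741 bits


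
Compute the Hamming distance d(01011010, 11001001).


Count differing positions: ^ . . ^ . . ^ ^ = 4 differences

4


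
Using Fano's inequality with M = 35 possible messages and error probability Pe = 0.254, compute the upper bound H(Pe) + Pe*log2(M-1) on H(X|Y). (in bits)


H(Pe) = -Pe*log2(Pe) - (1-Pe)*log2(1-Pe) = -0.254*log2(0.254) - 0.746*log2(0.746) = 0.502183 + 0.315373 = 0.8176. Pe*log2(M-1) = 0.254*log2(34) = 1.292216. Bound = H(Pe) + Pe*log2(M-1) = 0.502183 + 0.315373 + 1.292216 = 2.1098

2.1098 bits


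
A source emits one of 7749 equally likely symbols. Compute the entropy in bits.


H = log2(n) = log2(7749) = 12.9198

12.9198 bits


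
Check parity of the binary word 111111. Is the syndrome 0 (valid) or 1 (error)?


Syndrome = XOR of all bits = 1 XOR 1 XOR 1 XOR 1 XOR 1 XOR 1 = 0

0


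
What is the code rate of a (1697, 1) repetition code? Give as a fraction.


Rate = k/n = 1/1697

1/1697


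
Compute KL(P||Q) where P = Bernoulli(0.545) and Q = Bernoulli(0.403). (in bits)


KL = p*log2(p/q) + (1-p)*log2((1-p)/(1-q)) = 0.545*log2(0.545/0.403) + 0.455*log2(0.455/0.597) = 0.059

0.059 bits


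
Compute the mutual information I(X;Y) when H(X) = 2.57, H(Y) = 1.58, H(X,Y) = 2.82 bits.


I(X;Y) = H(X) + H(Y) - H(X,Y) = 2.57 + 1.58 - 2.82 = 1.33

1.33 bits


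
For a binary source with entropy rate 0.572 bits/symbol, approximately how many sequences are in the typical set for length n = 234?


log2|A_typical| = nH = 234 * 0.572 = 133.848, so |A_typical| ~ 2^133.848 = 1.960e+40

1.960e+40


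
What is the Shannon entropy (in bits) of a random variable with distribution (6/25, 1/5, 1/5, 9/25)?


H = -sum(p_i * log2(p_i)). Terms: -(6/25)*log2(6/25) = 0.494134; -(1/5)*log2(1/5) = 0.464386; -(1/5)*log2(1/5) = 0.464386; -(9/25)*log2(9/25) = 0.530615. H = 0.494134 + 0.464386 + 0.464386 + 0.530615 = 1.9535

1.9535 bits


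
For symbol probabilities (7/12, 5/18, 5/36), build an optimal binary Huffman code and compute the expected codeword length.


Huffman construction (repeatedly merge the two least-probable nodes; each merge adds 1 bit to every symbol beneath it): 5/36 + 5/18 = 5/12; 5/12 + 7/12 = 1. Resulting codeword lengths (in the order the probabilities were given): (1, 2, 2). L_avg = sum(p_i * l_i) = 7/12*1 + 5/18*2 + 5/36*2 = 17/12 = 1.4167

1.4167 bits


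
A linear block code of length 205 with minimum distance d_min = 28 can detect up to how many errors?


Detection capability = d_min - 1 = 28 - 1 = 27

27 errors


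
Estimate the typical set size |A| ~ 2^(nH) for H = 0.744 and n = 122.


log2|A_typical| = nH = 122 * 0.744 = 90.768, so |A_typical| ~ 2^90.768 = 2.108e+27

2.108e+27


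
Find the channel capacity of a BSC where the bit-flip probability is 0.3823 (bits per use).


H(p) = -p*log2(p) - (1-p)*log2(1-p) = -0.3823*log2(0.3823) - 0.6177*log2(0.6177) = 0.530335 + 0.429315 = 0.9597. C = 1 - H(p) = 1 - 0.9597 = 0.0403

0.0403 bits


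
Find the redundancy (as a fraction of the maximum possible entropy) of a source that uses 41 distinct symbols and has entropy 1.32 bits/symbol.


H_max = log2(K) = log2(41) = 5.3576 bits/symbol. Redundancy = 1 - H/H_max = 1 - 1.32/5.3576 = 1 - 0.2464 = 0.7536

0.7536


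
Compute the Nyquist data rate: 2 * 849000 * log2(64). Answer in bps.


Rate = 2 * B * log2(M) = 2 * 849000 * 6.0 = 10188000.0

10188000.0 bps


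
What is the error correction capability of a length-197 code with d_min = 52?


Correction capability = floor((d-1)/2) = floor((52-1)/2) = 25

25 errors


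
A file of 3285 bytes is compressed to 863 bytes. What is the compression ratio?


Ratio = original / compressed = 3285 / 863 = 3.8065

3.8065


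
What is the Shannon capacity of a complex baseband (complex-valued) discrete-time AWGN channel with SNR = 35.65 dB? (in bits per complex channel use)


SNR_linear = 10^(35.65/10) = 3672.823; C = log2(1 + SNR_linear) = log2(1 + 3672.823) = 11.8431

11.8431 bits/channel use


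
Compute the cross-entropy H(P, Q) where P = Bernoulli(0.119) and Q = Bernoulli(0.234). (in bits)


H(P,Q) = -p*log2(q) - (1-p)*log2(1-q). -0.119*log2(0.234) = 0.249355; -0.881*log2(0.766) = 0.338818. H(P,Q) = 0.249355 + 0.338818 = 0.5882

0.5882 bits


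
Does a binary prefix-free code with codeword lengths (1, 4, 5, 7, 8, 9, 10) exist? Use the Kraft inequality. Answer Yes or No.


Kraft sum = sum(2^(-l_i)) = 0.6084, need <= 1. Result: satisfied (a binary prefix-free code with these lengths exists)

Yes


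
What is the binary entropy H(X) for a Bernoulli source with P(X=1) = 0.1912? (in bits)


H = -p*log2(p) - (1-p)*log2(1-p). -0.1912*log2(0.1912) = 0.456365; -0.8088*log2(0.8088) = 0.247610. H = 0.456365 + 0.247610 = 0.704

0.704 bits


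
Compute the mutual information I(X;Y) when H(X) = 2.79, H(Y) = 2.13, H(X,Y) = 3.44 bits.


I(X;Y) = H(X) + H(Y) - H(X,Y) = 2.79 + 2.13 - 3.44 = 1.48

1.48 bits


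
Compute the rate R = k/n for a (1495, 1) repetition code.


Rate = k/n = 1/1495

1/1495


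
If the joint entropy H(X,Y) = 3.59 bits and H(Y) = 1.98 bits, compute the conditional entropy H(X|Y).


H(X|Y) = H(X,Y) - H(Y) = 3.59 - 1.98 = 1.61

1.61 bits


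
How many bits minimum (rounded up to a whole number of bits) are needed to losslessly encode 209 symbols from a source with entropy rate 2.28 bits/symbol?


Minimum bits >= n * H = 209 * 2.28 = 476.52, rounded up to a whole number of bits = 477

477 bits


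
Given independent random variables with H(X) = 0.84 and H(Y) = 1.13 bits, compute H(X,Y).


For independent variables, H(X,Y) = H(X) + H(Y) = 0.84 + 1.13 = 1.97

1.97 bits


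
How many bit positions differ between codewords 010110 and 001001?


Count differing positions: . ^ ^ ^ ^ ^ = 5 differences

5


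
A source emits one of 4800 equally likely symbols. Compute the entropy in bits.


H = log2(n) = log2(4800) = 12.2288

12.2288 bits


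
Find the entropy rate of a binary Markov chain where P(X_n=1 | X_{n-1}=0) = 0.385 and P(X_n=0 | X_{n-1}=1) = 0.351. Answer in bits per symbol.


Stationary distribution: pi_0 = p10/(p01+p10) = 0.4769, pi_1 = 0.5231. Entropy rate H' = pi_0*H(p01) + pi_1*H(p10) = 0.4769*0.9615 + 0.5231*0.935 = 0.9476

0.9476 bits/symbol


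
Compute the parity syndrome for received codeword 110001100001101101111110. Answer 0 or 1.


Syndrome = XOR of all bits = 1 XOR 1 XOR 0 XOR 0 XOR 0 XOR 1 XOR 1 XOR 0 XOR 0 XOR 0 XOR 0 XOR 1 XOR 1 XOR 0 XOR 1 XOR 1 XOR 0 XOR 1 XOR 1 XOR 1 XOR 1 XOR 1 XOR 1 XOR 0 = 0

0


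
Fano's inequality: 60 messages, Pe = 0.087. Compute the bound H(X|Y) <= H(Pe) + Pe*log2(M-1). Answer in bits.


H(Pe) = -Pe*log2(Pe) - (1-Pe)*log2(1-Pe) = -0.087*log2(0.087) - 0.913*log2(0.913) = 0.306487 + 0.119889 = 0.4264. Pe*log2(M-1) = 0.087*log2(59) = 0.511790. Bound = H(Pe) + Pe*log2(M-1) = 0.306487 + 0.119889 + 0.511790 = 0.9382

0.9382 bits


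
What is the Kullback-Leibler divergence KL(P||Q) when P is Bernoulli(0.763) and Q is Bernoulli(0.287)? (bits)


KL = p*log2(p/q) + (1-p)*log2((1-p)/(1-q)) = 0.763*log2(0.763/0.287) + 0.237*log2(0.237/0.713) = 0.6997

0.6997 bits


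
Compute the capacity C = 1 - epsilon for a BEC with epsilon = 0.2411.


C = 1 - epsilon = 1 - 0.2411 = 0.7589

0.7589 bits


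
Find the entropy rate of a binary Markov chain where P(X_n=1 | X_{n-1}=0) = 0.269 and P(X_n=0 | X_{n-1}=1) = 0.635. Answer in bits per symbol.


Stationary distribution: pi_0 = p10/(p01+p10) = 0.7024, pi_1 = 0.2976. Entropy rate H' = pi_0*H(p01) + pi_1*H(p10) = 0.7024*0.84 + 0.2976*0.9468 = 0.8718

0.8718 bits/symbol


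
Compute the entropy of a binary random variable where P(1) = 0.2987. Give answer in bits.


H = -p*log2(p) - (1-p)*log2(1-p). -0.2987*log2(0.2987) = 0.520703; -0.7013*log2(0.7013) = 0.358993. H = 0.520703 + 0.358993 = 0.8797

0.8797 bits


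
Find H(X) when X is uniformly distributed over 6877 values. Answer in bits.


H = log2(n) = log2(6877) = 12.7476

12.7476 bits


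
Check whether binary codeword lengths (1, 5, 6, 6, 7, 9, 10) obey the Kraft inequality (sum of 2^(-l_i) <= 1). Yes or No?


Kraft sum = sum(2^(-l_i)) = 0.5732, need <= 1. Result: satisfied (a binary prefix-free code with these lengths exists)

Yes


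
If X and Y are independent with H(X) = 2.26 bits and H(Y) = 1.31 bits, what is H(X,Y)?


For independent variables, H(X,Y) = H(X) + H(Y) = 2.26 + 1.31 = 3.57

3.57 bits


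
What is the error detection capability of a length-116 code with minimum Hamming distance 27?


Detection capability = d_min - 1 = 27 - 1 = 26

26 errors


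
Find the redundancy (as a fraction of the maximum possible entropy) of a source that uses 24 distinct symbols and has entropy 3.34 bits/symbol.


H_max = log2(K) = log2(24) = 4.585 bits/symbol. Redundancy = 1 - H/H_max = 1 - 3.34/4.585 = 1 - 0.7285 = 0.2715

0.2715


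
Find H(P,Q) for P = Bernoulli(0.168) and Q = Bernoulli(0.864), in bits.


H(P,Q) = -p*log2(q) - (1-p)*log2(1-q). -0.168*log2(0.864) = 0.035431; -0.832*log2(0.136) = 2.394763. H(P,Q) = 0.035431 + 2.394763 = 2.4302

2.4302 bits


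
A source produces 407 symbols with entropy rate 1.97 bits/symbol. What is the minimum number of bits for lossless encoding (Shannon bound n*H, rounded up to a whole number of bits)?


Minimum bits >= n * H = 407 * 1.97 = 801.79, rounded up to a whole number of bits = 802

802 bits


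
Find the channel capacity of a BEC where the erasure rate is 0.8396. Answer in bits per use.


C = 1 - epsilon = 1 - 0.8396 = 0.1604

0.1604 bits


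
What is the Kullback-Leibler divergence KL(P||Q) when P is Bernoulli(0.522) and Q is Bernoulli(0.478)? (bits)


KL = p*log2(p/q) + (1-p)*log2((1-p)/(1-q)) = 0.522*log2(0.522/0.478) + 0.478*log2(0.478/0.522) = 0.0056

0.0056 bits


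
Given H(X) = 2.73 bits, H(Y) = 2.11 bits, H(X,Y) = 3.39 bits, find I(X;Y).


I(X;Y) = H(X) + H(Y) - H(X,Y) = 2.73 + 2.11 - 3.39 = 1.45

1.45 bits


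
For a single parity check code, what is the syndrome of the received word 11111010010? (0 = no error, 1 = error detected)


Syndrome = XOR of all bits = 1 XOR 1 XOR 1 XOR 1 XOR 1 XOR 0 XOR 1 XOR 0 XOR 0 XOR 1 XOR 0 = 1

1


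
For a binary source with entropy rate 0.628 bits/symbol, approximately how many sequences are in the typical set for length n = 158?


log2|A_typical| = nH = 158 * 0.628 = 99.224, so |A_typical| ~ 2^99.224 = 7.403e+29

7.403e+29


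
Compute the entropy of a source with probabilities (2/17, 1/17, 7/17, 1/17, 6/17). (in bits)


H = -sum(p_i * log2(p_i)). Terms: -(2/17)*log2(2/17) = 0.363231; -(1/17)*log2(1/17) = 0.240439; -(7/17)*log2(7/17) = 0.527103; -(1/17)*log2(1/17) = 0.240439; -(6/17)*log2(6/17) = 0.530294. H = 0.363231 + 0.240439 + 0.527103 + 0.240439 + 0.530294 = 1.9015

1.9015 bits


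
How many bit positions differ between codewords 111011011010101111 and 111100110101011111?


Count differing positions: . . . ^ ^ ^ ^ . ^ ^ ^ ^ ^ ^ . . . . = 10 differences

10


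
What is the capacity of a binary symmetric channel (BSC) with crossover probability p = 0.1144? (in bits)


H(p) = -p*log2(p) - (1-p)*log2(1-p) = -0.1144*log2(0.1144) - 0.8856*log2(0.8856) = 0.357825 + 0.155222 = 0.513. C = 1 - H(p) = 1 - 0.513 = 0.487

0.487 bits


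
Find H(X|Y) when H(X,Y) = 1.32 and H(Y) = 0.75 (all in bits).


H(X|Y) = H(X,Y) - H(Y) = 1.32 - 0.75 = 0.57

0.57 bits


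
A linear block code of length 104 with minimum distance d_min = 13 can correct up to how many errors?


Correction capability = floor((d-1)/2) = floor((13-1)/2) = 6

6 errors


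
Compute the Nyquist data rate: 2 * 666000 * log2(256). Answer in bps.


Rate = 2 * B * log2(M) = 2 * 666000 * 8.0 = 10656000.0

10656000.0 bps


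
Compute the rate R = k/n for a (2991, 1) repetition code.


Rate = k/n = 1/2991

1/2991


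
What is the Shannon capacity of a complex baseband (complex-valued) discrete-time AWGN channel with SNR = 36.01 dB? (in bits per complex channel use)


SNR_linear = 10^(36.01/10) = 3990.249; C = log2(1 + SNR_linear) = log2(1 + 3990.249) = 11.9626

11.9626 bits/channel use


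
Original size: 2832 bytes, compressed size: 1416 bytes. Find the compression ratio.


Ratio = original / compressed = 2832 / 1416 = 2.0

2.0


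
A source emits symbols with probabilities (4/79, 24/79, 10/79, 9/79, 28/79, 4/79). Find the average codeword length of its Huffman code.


Huffman construction (repeatedly merge the two least-probable nodes; each merge adds 1 bit to every symbol beneath it): 4/79 + 4/79 = 8/79; 8/79 + 9/79 = 17/79; 10/79 + 17/79 = 27/79; 24/79 + 27/79 = 51/79; 28/79 + 51/79 = 1. Resulting codeword lengths (in the order the probabilities were given): (5, 2, 3, 4, 1, 5). L_avg = sum(p_i * l_i) = 4/79*5 + 24/79*2 + 10/79*3 + 9/79*4 + 28/79*1 + 4/79*5 = 182/79 = 2.3038

2.3038 bits


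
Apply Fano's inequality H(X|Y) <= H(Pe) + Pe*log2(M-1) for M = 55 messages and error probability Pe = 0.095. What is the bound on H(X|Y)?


H(Pe) = -Pe*log2(Pe) - (1-Pe)*log2(1-Pe) = -0.095*log2(0.095) - 0.905*log2(0.905) = 0.322613 + 0.130329 = 0.4529. Pe*log2(M-1) = 0.095*log2(54) = 0.546714. Bound = H(Pe) + Pe*log2(M-1) = 0.322613 + 0.130329 + 0.546714 = 0.9997

0.9997 bits


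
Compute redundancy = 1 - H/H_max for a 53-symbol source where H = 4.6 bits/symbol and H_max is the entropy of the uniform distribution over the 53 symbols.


H_max = log2(K) = log2(53) = 5.7279 bits/symbol. Redundancy = 1 - H/H_max = 1 - 4.6/5.7279 = 1 - 0.8031 = 0.1969

0.1969


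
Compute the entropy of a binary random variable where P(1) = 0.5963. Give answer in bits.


H = -p*log2(p) - (1-p)*log2(1-p). -0.5963*log2(0.5963) = 0.444774; -0.4037*log2(0.4037) = 0.528300. H = 0.444774 + 0.528300 = 0.9731

0.9731 bits


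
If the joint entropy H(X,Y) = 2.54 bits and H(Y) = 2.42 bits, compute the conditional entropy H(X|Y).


H(X|Y) = H(X,Y) - H(Y) = 2.54 - 2.42 = 0.12

0.12 bits


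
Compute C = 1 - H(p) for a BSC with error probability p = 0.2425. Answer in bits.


H(p) = -p*log2(p) - (1-p)*log2(1-p) = -0.2425*log2(0.2425) - 0.7575*log2(0.7575) = 0.495656 + 0.303517 = 0.7992. C = 1 - H(p) = 1 - 0.7992 = 0.2008

0.2008 bits


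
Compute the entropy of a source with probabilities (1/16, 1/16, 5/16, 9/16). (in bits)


H = -sum(p_i * log2(p_i)). Terms: -(1/16)*log2(1/16) = 0.250000; -(1/16)*log2(1/16) = 0.250000; -(5/16)*log2(5/16) = 0.524397; -(9/16)*log2(9/16) = 0.466917. H = 0.250000 + 0.250000 + 0.524397 + 0.466917 = 1.4913

1.4913 bits


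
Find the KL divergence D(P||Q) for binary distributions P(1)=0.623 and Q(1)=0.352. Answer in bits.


KL = p*log2(p/q) + (1-p)*log2((1-p)/(1-q)) = 0.623*log2(0.623/0.352) + 0.377*log2(0.377/0.648) = 0.2185

0.2185 bits


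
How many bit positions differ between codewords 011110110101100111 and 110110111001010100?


Count differing positions: ^ . ^ . . . . . ^ ^ . . ^ ^ . . ^ ^ = 8 differences

8


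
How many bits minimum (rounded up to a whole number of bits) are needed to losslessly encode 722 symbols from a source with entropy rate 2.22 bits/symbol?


Minimum bits >= n * H = 722 * 2.22 = 1602.84, rounded up to a whole number of bits = 1603

1603 bits


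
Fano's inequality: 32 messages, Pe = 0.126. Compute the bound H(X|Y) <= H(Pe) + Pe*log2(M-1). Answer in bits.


H(Pe) = -Pe*log2(Pe) - (1-Pe)*log2(1-Pe) = -0.126*log2(0.126) - 0.874*log2(0.874) = 0.376552 + 0.169814 = 0.5464. Pe*log2(M-1) = 0.126*log2(31) = 0.624229. Bound = H(Pe) + Pe*log2(M-1) = 0.376552 + 0.169814 + 0.624229 = 1.1706

1.1706 bits


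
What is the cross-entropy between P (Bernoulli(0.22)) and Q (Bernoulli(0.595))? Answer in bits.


H(P,Q) = -p*log2(q) - (1-p)*log2(1-q). -0.22*log2(0.595) = 0.164788; -0.78*log2(0.405) = 1.017125. H(P,Q) = 0.164788 + 1.017125 = 1.1819

1.1819 bits


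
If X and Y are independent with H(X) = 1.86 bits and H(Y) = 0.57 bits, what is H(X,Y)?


For independent variables, H(X,Y) = H(X) + H(Y) = 1.86 + 0.57 = 2.43

2.43 bits


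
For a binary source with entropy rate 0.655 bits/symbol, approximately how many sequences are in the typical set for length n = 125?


log2|A_typical| = nH = 125 * 0.655 = 81.875, so |A_typical| ~ 2^81.875 = 4.434e+24

4.434e+24


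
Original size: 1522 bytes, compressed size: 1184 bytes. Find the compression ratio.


Ratio = original / compressed = 1522 / 1184 = 1.2855

1.2855


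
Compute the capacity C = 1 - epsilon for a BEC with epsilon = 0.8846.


C = 1 - epsilon = 1 - 0.8846 = 0.1154

0.1154 bits


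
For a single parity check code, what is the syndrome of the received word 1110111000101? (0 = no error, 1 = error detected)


Syndrome = XOR of all bits = 1 XOR 1 XOR 1 XOR 0 XOR 1 XOR 1 XOR 1 XOR 0 XOR 0 XOR 0 XOR 1 XOR 0 XOR 1 = 0

0


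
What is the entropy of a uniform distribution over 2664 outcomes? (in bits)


H = log2(n) = log2(2664) = 11.3794

11.3794 bits


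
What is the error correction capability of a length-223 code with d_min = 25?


Correction capability = floor((d-1)/2) = floor((25-1)/2) = 12

12 errors


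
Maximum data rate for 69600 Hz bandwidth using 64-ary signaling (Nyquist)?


Rate = 2 * B * log2(M) = 2 * 69600 * 6.0 = 835200.0

835200.0 bps


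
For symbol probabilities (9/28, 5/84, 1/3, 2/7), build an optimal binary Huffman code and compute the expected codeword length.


Huffman construction (repeatedly merge the two least-probable nodes; each merge adds 1 bit to every symbol beneath it): 5/84 + 2/7 = 29/84; 9/28 + 1/3 = 55/84; 29/84 + 55/84 = 1. Resulting codeword lengths (in the order the probabilities were given): (2, 2, 2, 2). L_avg = sum(p_i * l_i) = 9/28*2 + 5/84*2 + 1/3*2 + 2/7*2 = 2

2.0 bits


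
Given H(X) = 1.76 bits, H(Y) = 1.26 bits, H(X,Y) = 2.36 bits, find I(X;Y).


I(X;Y) = H(X) + H(Y) - H(X,Y) = 1.76 + 1.26 - 2.36 = 0.66

0.66 bits


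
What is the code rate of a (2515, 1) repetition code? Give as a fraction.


Rate = k/n = 1/2515

1/2515


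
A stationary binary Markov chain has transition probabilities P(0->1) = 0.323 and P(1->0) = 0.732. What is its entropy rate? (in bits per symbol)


Stationary distribution: pi_0 = p10/(p01+p10) = 0.6938, pi_1 = 0.3062. Entropy rate H' = pi_0*H(p01) + pi_1*H(p10) = 0.6938*0.9076 + 0.3062*0.8386 = 0.8865

0.8865 bits/symbol


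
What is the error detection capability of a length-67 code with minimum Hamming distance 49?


Detection capability = d_min - 1 = 49 - 1 = 48

48 errors


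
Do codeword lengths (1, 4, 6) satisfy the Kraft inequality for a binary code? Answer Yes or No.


Kraft sum = sum(2^(-l_i)) = 0.5781, need <= 1. Result: satisfied (a binary prefix-free code with these lengths exists)

Yes


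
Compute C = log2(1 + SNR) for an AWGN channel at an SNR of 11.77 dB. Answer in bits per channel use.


SNR_linear = 10^(11.77/10) = 15.0314; C = log2(1 + SNR_linear) = log2(1 + 15.0314) = 4.0028

4.0028 bits/channel use


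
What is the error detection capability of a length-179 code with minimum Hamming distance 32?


Detection capability = d_min - 1 = 32 - 1 = 31

31 errors


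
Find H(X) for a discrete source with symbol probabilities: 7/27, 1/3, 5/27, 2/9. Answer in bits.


H = -sum(p_i * log2(p_i)). Terms: -(7/27)*log2(7/27) = 0.504916; -(1/3)*log2(1/3) = 0.528321; -(5/27)*log2(5/27) = 0.450548; -(2/9)*log2(2/9) = 0.482206. H = 0.504916 + 0.528321 + 0.450548 + 0.482206 = 1.966

1.966 bits


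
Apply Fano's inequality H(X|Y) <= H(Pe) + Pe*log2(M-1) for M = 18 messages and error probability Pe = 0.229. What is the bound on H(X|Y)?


H(Pe) = -Pe*log2(Pe) - (1-Pe)*log2(1-Pe) = -0.229*log2(0.229) - 0.771*log2(0.771) = 0.486987 + 0.289277 = 0.7763. Pe*log2(M-1) = 0.229*log2(17) = 0.936029. Bound = H(Pe) + Pe*log2(M-1) = 0.486987 + 0.289277 + 0.936029 = 1.7123

1.7123 bits


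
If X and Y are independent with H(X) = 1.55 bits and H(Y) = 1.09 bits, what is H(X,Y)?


For independent variables, H(X,Y) = H(X) + H(Y) = 1.55 + 1.09 = 2.64

2.64 bits


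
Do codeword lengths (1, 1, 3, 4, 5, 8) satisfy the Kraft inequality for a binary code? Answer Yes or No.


Kraft sum = sum(2^(-l_i)) = 1.2227, need <= 1. Result: violated (a binary prefix-free code with these lengths cannot exist)

No


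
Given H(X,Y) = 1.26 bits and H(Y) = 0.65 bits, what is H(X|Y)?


H(X|Y) = H(X,Y) - H(Y) = 1.26 - 0.65 = 0.61

0.61 bits


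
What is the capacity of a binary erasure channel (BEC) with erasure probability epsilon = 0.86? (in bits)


C = 1 - epsilon = 1 - 0.86 = 0.14

0.14 bits


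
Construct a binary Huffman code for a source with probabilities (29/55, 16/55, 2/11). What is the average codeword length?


Huffman construction (repeatedly merge the two least-probable nodes; each merge adds 1 bit to every symbol beneath it): 2/11 + 16/55 = 26/55; 26/55 + 29/55 = 1. Resulting codeword lengths (in the order the probabilities were given): (1, 2, 2). L_avg = sum(p_i * l_i) = 29/55*1 + 16/55*2 + 2/11*2 = 81/55 = 1.4727

1.4727 bits


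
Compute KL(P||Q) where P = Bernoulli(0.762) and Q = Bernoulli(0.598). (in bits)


KL = p*log2(p/q) + (1-p)*log2((1-p)/(1-q)) = 0.762*log2(0.762/0.598) + 0.238*log2(0.238/0.402) = 0.0864

0.0864 bits


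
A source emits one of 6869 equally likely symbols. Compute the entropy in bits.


H = log2(n) = log2(6869) = 12.7459

12.7459 bits


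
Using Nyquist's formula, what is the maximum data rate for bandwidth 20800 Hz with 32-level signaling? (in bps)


Rate = 2 * B * log2(M) = 2 * 20800 * 5.0 = 208000.0

208000.0 bps


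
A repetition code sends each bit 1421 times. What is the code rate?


Rate = k/n = 1/1421

1/1421


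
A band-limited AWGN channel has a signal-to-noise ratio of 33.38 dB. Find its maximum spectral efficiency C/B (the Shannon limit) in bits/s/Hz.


SNR_linear = 10^(33.38/10) = 2177.7098; C/B = log2(1 + SNR_linear) = log2(1 + 2177.7098) = 11.0893

11.0893 bits/s/Hz


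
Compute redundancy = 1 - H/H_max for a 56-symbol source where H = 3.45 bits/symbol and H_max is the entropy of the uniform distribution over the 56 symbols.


H_max = log2(K) = log2(56) = 5.8074 bits/symbol. Redundancy = 1 - H/H_max = 1 - 3.45/5.8074 = 1 - 0.5941 = 0.4059

0.4059


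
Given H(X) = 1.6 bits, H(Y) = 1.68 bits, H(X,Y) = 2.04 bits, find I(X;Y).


I(X;Y) = H(X) + H(Y) - H(X,Y) = 1.6 + 1.68 - 2.04 = 1.24

1.24 bits


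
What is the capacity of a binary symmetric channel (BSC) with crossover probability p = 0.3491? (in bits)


H(p) = -p*log2(p) - (1-p)*log2(1-p) = -0.3491*log2(0.3491) - 0.6509*log2(0.6509) = 0.530034 + 0.403227 = 0.9333. C = 1 - H(p) = 1 - 0.9333 = 0.0667

0.0667 bits
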